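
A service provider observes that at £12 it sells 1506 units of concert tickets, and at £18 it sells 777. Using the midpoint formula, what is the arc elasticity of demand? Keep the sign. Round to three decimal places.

ΔQ = 777 − 1506 = -729; ΔP = 18 − 12 = 6.
Midpoints: P̄ = 15.00, Q̄ = 1141.5.
ε = (ΔQ/ΔP)(P̄/Q̄) = (-729/6)(15.00/1141.5).

-1.597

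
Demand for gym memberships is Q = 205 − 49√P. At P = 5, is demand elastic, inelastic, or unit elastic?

Q = 95.433, dQ/dP = -10.957.
ε = (dQ/dP)(P/Q) ≈ -0.574.
|ε| = 0.57 < 1.

inelastic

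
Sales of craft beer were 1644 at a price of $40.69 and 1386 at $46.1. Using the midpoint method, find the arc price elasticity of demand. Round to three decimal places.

-1.366

ΔQ = 1386 − 1644 = -258; ΔP = 46.1 − 40.69 = 5.41.
Midpoints: P̄ = 43.39, Q̄ = 1515.0.
ε = (ΔQ/ΔP)(P̄/Q̄) = (-258/5.41)(43.39/1515.0).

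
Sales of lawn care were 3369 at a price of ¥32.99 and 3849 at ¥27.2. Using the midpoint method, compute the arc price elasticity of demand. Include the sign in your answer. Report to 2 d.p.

ΔQ = 3849 − 3369 = 480; ΔP = 27.2 − 32.99 = -5.79.
Midpoints: P̄ = 30.09, Q̄ = 3609.0.
ε = (ΔQ/ΔP)(P̄/Q̄) = (480/-5.79)(30.09/3609.0).

-0.69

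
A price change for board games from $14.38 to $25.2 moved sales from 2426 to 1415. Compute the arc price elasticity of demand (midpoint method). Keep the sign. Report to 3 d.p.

-0.963

ΔQ = 1415 − 2426 = -1011; ΔP = 25.2 − 14.38 = 10.82.
Midpoints: P̄ = 19.79, Q̄ = 1920.5.
ε = (ΔQ/ΔP)(P̄/Q̄) = (-1011/10.82)(19.79/1920.5).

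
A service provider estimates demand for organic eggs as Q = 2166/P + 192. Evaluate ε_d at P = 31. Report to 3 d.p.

-0.267

At P = 31, Q = 261.871.
dQ/dP = −2166/P² = -2.254.
ε = (dQ/dP)(P/Q) = (-2.254)(31/261.871).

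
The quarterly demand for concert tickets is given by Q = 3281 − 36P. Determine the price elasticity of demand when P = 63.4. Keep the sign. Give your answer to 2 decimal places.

At P = 63.4, Q = 998.600.
dQ/dP = −36.
ε = (dQ/dP)(P/Q) = (-36)(63.4/998.600).
|ε| > 1, so demand is elastic at this price.

-2.29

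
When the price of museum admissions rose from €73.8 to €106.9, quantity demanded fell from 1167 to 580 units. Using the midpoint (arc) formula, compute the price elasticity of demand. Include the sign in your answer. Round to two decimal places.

ΔQ = 580 − 1167 = -587; ΔP = 106.9 − 73.8 = 33.1.
Midpoints: P̄ = 90.35, Q̄ = 873.5.
ε = (ΔQ/ΔP)(P̄/Q̄) = (-587/33.1)(90.35/873.5).

-1.83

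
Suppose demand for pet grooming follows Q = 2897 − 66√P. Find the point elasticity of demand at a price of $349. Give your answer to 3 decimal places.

-0.370

At P = 349, Q = 1664.018.
dQ/dP = −66/(2√P) = -1.766.
ε = (dQ/dP)(P/Q) = (-1.766)(349/1664.018).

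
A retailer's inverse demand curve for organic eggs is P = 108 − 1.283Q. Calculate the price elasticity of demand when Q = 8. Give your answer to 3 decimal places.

-9.522

At Q = 8, P = 108 − 1.283(8) = 97.74.
dP/dQ = −1.283, so dQ/dP = 1/(−1.283) = -0.779.
ε = (dQ/dP)(P/Q) = (-0.779)(97.74/8).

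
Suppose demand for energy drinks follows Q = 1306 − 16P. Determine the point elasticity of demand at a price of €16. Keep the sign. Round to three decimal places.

At P = 16, Q = 1050.
dQ/dP = −16.
ε = (dQ/dP)(P/Q) = (-16)(16/1050).

-0.244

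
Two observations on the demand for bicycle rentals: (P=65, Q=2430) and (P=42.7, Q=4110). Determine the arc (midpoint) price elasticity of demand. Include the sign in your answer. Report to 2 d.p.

ΔQ = 4110 − 2430 = 1680; ΔP = 42.7 − 65 = -22.3.
Midpoints: P̄ = 53.85, Q̄ = 3270.0.
ε = (ΔQ/ΔP)(P̄/Q̄) = (1680/-22.3)(53.85/3270.0).

-1.24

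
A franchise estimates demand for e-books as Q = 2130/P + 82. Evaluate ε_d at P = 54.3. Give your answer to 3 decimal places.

At P = 54.3, Q = 121.227.
dQ/dP = −2130/P² = -0.722.
ε = (dQ/dP)(P/Q) = (-0.722)(54.3/121.227).

-0.324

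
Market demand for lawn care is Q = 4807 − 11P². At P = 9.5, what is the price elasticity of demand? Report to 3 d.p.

At P = 9.5, Q = 3814.250.
dQ/dP = −22P = -209.
ε = (dQ/dP)(P/Q) = (-209)(9.5/3814.250).
|ε| < 1, so demand is inelastic at this price.

-0.521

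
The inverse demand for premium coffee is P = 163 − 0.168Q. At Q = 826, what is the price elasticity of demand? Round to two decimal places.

At Q = 826, P = 163 − 0.168(826) = 24.23.
dP/dQ = −0.168, so dQ/dP = 1/(−0.168) = -5.952.
ε = (dQ/dP)(P/Q) = (-5.952)(24.23/826).

-0.17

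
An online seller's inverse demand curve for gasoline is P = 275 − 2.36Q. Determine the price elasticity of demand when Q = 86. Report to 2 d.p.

-0.35

At Q = 86, P = 275 − 2.36(86) = 72.04.
dP/dQ = −2.36, so dQ/dP = 1/(−2.36) = -0.424.
ε = (dQ/dP)(P/Q) = (-0.424)(72.04/86).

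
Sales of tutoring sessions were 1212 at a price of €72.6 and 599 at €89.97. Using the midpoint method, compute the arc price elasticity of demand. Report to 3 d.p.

ΔQ = 599 − 1212 = -613; ΔP = 89.97 − 72.6 = 17.37.
Midpoints: P̄ = 81.28, Q̄ = 905.5.
ε = (ΔQ/ΔP)(P̄/Q̄) = (-613/17.37)(81.28/905.5).

-3.168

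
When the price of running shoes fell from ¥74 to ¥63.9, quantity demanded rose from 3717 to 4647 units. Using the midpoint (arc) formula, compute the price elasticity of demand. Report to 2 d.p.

-1.52

ΔQ = 4647 − 3717 = 930; ΔP = 63.9 − 74 = -10.1.
Midpoints: P̄ = 68.95, Q̄ = 4182.0.
ε = (ΔQ/ΔP)(P̄/Q̄) = (930/-10.1)(68.95/4182.0).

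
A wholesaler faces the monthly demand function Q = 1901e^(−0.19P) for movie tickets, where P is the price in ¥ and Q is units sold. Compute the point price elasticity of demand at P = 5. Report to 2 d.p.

At P = 5, Q = 735.195.
dQ/dP = −0.19·1901e^(−0.19P) = −0.19Q = -139.687.
ε = (dQ/dP)(P/Q) = (-139.687)(5/735.195).

-0.95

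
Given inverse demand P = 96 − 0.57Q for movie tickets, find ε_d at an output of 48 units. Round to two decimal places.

At Q = 48, P = 96 − 0.57(48) = 68.64.
dP/dQ = −0.57, so dQ/dP = 1/(−0.57) = -1.754.
ε = (dQ/dP)(P/Q) = (-1.754)(68.64/48).

-2.51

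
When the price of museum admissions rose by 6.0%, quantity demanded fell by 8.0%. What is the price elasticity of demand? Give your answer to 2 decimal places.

ε = %ΔQ / %ΔP = (-8.0)/(6.0) = -1.333.

-1.33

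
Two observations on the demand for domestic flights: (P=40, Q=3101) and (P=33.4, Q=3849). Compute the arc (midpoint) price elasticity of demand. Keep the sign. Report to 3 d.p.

-1.197

ΔQ = 3849 − 3101 = 748; ΔP = 33.4 − 40 = -6.6.
Midpoints: P̄ = 36.70, Q̄ = 3475.0.
ε = (ΔQ/ΔP)(P̄/Q̄) = (748/-6.6)(36.70/3475.0).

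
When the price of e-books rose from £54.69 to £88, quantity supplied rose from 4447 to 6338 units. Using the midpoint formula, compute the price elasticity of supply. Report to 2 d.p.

ΔQ = 6338 − 4447 = 1891; ΔP = 88 − 54.69 = 33.31.
Midpoints: P̄ = 71.34, Q̄ = 5392.5.
ε_s = (ΔQ/ΔP)(P̄/Q̄) = (1891/33.31)(71.34/5392.5).

0.75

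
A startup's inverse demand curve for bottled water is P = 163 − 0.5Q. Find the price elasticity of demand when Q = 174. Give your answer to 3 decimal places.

At Q = 174, P = 163 − 0.5(174) = 76.00.
dP/dQ = −0.5, so dQ/dP = 1/(−0.5) = -2.000.
ε = (dQ/dP)(P/Q) = (-2.000)(76.00/174).

-0.874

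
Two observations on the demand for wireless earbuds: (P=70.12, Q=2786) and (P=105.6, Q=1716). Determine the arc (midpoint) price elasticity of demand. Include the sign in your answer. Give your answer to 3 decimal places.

-1.177

ΔQ = 1716 − 2786 = -1070; ΔP = 105.6 − 70.12 = 35.48.
Midpoints: P̄ = 87.86, Q̄ = 2251.0.
ε = (ΔQ/ΔP)(P̄/Q̄) = (-1070/35.48)(87.86/2251.0).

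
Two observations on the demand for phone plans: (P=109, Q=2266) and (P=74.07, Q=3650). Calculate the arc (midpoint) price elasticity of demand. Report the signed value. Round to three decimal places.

-1.226

ΔQ = 3650 − 2266 = 1384; ΔP = 74.07 − 109 = -34.93.
Midpoints: P̄ = 91.53, Q̄ = 2958.0.
ε = (ΔQ/ΔP)(P̄/Q̄) = (1384/-34.93)(91.53/2958.0).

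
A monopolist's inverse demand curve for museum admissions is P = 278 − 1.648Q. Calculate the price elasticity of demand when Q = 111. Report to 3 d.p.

-0.520

At Q = 111, P = 278 − 1.648(111) = 95.07.
dP/dQ = −1.648, so dQ/dP = 1/(−1.648) = -0.607.
ε = (dQ/dP)(P/Q) = (-0.607)(95.07/111).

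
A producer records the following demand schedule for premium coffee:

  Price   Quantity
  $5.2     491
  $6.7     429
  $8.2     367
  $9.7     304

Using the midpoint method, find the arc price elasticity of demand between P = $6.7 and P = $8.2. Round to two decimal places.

-0.77

At P = 6.7, Q = 429; at P = 8.2, Q = 367.
ΔQ = -62, ΔP = 1.5. Midpoints: P̄ = 7.45, Q̄ = 398.0.
ε = (ΔQ/ΔP)(P̄/Q̄) = (-62/1.5)(7.45/398.0).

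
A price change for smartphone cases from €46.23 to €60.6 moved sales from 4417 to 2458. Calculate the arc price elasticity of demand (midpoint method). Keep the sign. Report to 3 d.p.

ΔQ = 2458 − 4417 = -1959; ΔP = 60.6 − 46.23 = 14.37.
Midpoints: P̄ = 53.41, Q̄ = 3437.5.
ε = (ΔQ/ΔP)(P̄/Q̄) = (-1959/14.37)(53.41/3437.5).

-2.118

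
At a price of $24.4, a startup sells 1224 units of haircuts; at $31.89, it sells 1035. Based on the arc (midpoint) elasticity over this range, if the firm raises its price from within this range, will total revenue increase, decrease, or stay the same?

increase

Arc ε = (-189/7.49)(28.14/1129.5) ≈ -0.629.
|ε| = 0.63 < 1, so demand is inelastic. A price rise therefore raises total revenue.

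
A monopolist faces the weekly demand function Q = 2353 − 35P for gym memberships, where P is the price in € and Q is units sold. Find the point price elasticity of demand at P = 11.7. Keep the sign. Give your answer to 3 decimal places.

At P = 11.7, Q = 1943.500.
dQ/dP = −35.
ε = (dQ/dP)(P/Q) = (-35)(11.7/1943.500).
|ε| < 1, so demand is inelastic at this price.

-0.211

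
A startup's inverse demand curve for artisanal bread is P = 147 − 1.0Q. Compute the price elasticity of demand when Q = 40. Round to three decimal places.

At Q = 40, P = 147 − 1.0(40) = 107.00.
dP/dQ = −1.0, so dQ/dP = 1/(−1.0) = -1.000.
ε = (dQ/dP)(P/Q) = (-1.000)(107.00/40).

-2.675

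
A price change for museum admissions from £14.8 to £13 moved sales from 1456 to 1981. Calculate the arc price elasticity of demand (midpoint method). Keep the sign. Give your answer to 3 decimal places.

ΔQ = 1981 − 1456 = 525; ΔP = 13 − 14.8 = -1.8.
Midpoints: P̄ = 13.90, Q̄ = 1718.5.
ε = (ΔQ/ΔP)(P̄/Q̄) = (525/-1.8)(13.90/1718.5).

-2.359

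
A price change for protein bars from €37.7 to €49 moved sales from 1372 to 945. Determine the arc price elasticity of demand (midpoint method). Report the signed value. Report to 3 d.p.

ΔQ = 945 − 1372 = -427; ΔP = 49 − 37.7 = 11.3.
Midpoints: P̄ = 43.35, Q̄ = 1158.5.
ε = (ΔQ/ΔP)(P̄/Q̄) = (-427/11.3)(43.35/1158.5).

-1.414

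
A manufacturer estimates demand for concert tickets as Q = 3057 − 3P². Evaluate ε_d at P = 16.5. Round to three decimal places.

-0.729

At P = 16.5, Q = 2240.250.
dQ/dP = −6P = -99.
ε = (dQ/dP)(P/Q) = (-99)(16.5/2240.250).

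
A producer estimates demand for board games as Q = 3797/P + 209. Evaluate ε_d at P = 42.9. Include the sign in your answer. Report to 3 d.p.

At P = 42.9, Q = 297.508.
dQ/dP = −3797/P² = -2.063.
ε = (dQ/dP)(P/Q) = (-2.063)(42.9/297.508).
|ε| < 1, so demand is inelastic at this price.

-0.297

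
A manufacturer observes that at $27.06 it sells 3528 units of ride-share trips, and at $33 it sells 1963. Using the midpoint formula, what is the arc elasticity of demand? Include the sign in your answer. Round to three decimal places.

ΔQ = 1963 − 3528 = -1565; ΔP = 33 − 27.06 = 5.94.
Midpoints: P̄ = 30.03, Q̄ = 2745.5.
ε = (ΔQ/ΔP)(P̄/Q̄) = (-1565/5.94)(30.03/2745.5).

-2.882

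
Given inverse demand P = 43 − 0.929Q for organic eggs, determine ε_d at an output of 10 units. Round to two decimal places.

-3.63

At Q = 10, P = 43 − 0.929(10) = 33.71.
dP/dQ = −0.929, so dQ/dP = 1/(−0.929) = -1.076.
ε = (dQ/dP)(P/Q) = (-1.076)(33.71/10).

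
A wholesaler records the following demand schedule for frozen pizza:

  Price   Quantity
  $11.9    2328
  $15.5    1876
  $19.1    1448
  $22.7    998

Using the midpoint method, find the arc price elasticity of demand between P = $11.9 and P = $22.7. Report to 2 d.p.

At P = 11.9, Q = 2328; at P = 22.7, Q = 998.
ΔQ = -1330, ΔP = 10.8. Midpoints: P̄ = 17.30, Q̄ = 1663.0.
ε = (ΔQ/ΔP)(P̄/Q̄) = (-1330/10.8)(17.30/1663.0).

-1.28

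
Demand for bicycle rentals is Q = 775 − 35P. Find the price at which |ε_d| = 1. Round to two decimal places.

11.07

For linear demand Q = a − bP, ε = −bP/(a − bP). |ε| = 1 when bP = a − bP, i.e. P = a/(2b).
P = 775/(2·35) = 775/70 = 11.0714.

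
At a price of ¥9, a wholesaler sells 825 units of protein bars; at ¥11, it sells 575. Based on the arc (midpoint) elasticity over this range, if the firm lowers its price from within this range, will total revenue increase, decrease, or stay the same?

increase

Arc ε = (-250/2)(10.00/700.0) ≈ -1.786.
|ε| = 1.79 > 1, so demand is elastic. A price cut therefore raises total revenue.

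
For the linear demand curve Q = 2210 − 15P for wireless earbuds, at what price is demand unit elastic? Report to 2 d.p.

73.67

For linear demand Q = a − bP, ε = −bP/(a − bP). |ε| = 1 when bP = a − bP, i.e. P = a/(2b).
P = 2210/(2·15) = 2210/30 = 73.6667.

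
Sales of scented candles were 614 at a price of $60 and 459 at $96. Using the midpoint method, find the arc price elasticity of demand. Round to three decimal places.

-0.626

ΔQ = 459 − 614 = -155; ΔP = 96 − 60 = 36.
Midpoints: P̄ = 78.00, Q̄ = 536.5.
ε = (ΔQ/ΔP)(P̄/Q̄) = (-155/36)(78.00/536.5).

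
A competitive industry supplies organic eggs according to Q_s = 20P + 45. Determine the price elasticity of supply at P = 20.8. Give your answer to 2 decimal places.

At P = 20.8, Q_s = 461.
dQ_s/dP = 20.
ε_s = (dQ_s/dP)(P/Q_s) = (20)(20.8/461).

0.90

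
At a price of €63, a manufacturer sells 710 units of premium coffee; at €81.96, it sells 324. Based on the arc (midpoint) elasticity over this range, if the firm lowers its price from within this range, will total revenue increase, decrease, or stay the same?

increase

Arc ε = (-386/18.96)(72.48/517.0) ≈ -2.854.
|ε| = 2.85 > 1, so demand is elastic. A price cut therefore raises total revenue.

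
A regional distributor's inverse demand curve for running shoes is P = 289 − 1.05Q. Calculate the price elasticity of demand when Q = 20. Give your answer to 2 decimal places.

At Q = 20, P = 289 − 1.05(20) = 268.00.
dP/dQ = −1.05, so dQ/dP = 1/(−1.05) = -0.952.
ε = (dQ/dP)(P/Q) = (-0.952)(268.00/20).

-12.76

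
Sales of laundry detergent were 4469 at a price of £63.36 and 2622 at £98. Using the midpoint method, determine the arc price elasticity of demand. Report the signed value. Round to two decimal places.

ΔQ = 2622 − 4469 = -1847; ΔP = 98 − 63.36 = 34.64.
Midpoints: P̄ = 80.68, Q̄ = 3545.5.
ε = (ΔQ/ΔP)(P̄/Q̄) = (-1847/34.64)(80.68/3545.5).

-1.21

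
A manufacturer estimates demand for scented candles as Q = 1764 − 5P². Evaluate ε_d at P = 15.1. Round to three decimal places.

-3.654

At P = 15.1, Q = 623.950.
dQ/dP = −10P = -151.
ε = (dQ/dP)(P/Q) = (-151)(15.1/623.950).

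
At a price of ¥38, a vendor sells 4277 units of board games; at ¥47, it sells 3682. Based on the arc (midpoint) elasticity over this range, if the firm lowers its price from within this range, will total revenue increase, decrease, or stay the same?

Arc ε = (-595/9)(42.50/3979.5) ≈ -0.706.
|ε| = 0.71 < 1, so demand is inelastic. A price cut therefore reduces total revenue.

decrease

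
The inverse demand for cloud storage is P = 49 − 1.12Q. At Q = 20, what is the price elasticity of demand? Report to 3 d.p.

At Q = 20, P = 49 − 1.12(20) = 26.60.
dP/dQ = −1.12, so dQ/dP = 1/(−1.12) = -0.893.
ε = (dQ/dP)(P/Q) = (-0.893)(26.60/20).

-1.188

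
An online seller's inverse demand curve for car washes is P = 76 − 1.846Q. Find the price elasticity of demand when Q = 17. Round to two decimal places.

-1.42

At Q = 17, P = 76 − 1.846(17) = 44.62.
dP/dQ = −1.846, so dQ/dP = 1/(−1.846) = -0.542.
ε = (dQ/dP)(P/Q) = (-0.542)(44.62/17).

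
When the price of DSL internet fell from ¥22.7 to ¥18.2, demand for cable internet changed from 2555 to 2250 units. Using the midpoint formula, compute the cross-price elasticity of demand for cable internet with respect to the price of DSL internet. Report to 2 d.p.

ΔQ_x = 2250 − 2555 = -305; ΔP_y = 18.2 − 22.7 = -4.5.
Midpoints: P̄_y = 20.45, Q̄_x = 2402.5.
ε_xy = (ΔQ_x/ΔP_y)(P̄_y/Q̄_x) = (-305/-4.5)(20.45/2402.5).
ε_xy > 0, so the goods are substitutes.

0.58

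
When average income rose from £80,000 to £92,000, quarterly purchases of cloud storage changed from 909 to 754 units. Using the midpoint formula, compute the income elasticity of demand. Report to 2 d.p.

ΔQ = -155, ΔI = 12000. Midpoints: Ī = 86,000, Q̄ = 831.5.
ε_I = (ΔQ/ΔI)(Ī/Q̄) = (-155/12000)(86000/831.5).

-1.34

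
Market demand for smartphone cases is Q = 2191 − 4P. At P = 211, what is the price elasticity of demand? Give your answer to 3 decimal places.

At P = 211, Q = 1347.
dQ/dP = −4.
ε = (dQ/dP)(P/Q) = (-4)(211/1347).

-0.627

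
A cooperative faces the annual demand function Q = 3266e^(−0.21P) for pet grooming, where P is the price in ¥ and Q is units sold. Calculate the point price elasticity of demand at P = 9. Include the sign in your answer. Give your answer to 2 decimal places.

-1.89

At P = 9, Q = 493.401.
dQ/dP = −0.21·3266e^(−0.21P) = −0.21Q = -103.614.
ε = (dQ/dP)(P/Q) = (-103.614)(9/493.401).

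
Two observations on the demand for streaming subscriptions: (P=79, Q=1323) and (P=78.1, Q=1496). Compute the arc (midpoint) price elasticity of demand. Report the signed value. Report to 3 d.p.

-10.712

ΔQ = 1496 − 1323 = 173; ΔP = 78.1 − 79 = -0.9.
Midpoints: P̄ = 78.55, Q̄ = 1409.5.
ε = (ΔQ/ΔP)(P̄/Q̄) = (173/-0.9)(78.55/1409.5).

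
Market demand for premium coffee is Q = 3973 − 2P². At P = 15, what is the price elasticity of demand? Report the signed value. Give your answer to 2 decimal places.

At P = 15, Q = 3523.
dQ/dP = −4P = -60.
ε = (dQ/dP)(P/Q) = (-60)(15/3523).
|ε| < 1, so demand is inelastic at this price.

-0.26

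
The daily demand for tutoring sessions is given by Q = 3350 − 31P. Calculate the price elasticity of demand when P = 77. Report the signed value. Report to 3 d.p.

At P = 77, Q = 963.
dQ/dP = −31.
ε = (dQ/dP)(P/Q) = (-31)(77/963).

-2.479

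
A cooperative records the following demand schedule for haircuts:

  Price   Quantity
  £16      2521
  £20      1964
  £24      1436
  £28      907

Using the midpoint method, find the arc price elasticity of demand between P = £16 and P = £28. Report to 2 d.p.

At P = 16, Q = 2521; at P = 28, Q = 907.
ΔQ = -1614, ΔP = 12. Midpoints: P̄ = 22.00, Q̄ = 1714.0.
ε = (ΔQ/ΔP)(P̄/Q̄) = (-1614/12)(22.00/1714.0).

-1.73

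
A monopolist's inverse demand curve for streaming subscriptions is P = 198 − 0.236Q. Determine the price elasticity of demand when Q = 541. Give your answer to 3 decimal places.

-0.551

At Q = 541, P = 198 − 0.236(541) = 70.32.
dP/dQ = −0.236, so dQ/dP = 1/(−0.236) = -4.237.
ε = (dQ/dP)(P/Q) = (-4.237)(70.32/541).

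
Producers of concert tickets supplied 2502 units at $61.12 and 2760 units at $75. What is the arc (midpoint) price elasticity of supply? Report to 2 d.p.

ΔQ = 2760 − 2502 = 258; ΔP = 75 − 61.12 = 13.88.
Midpoints: P̄ = 68.06, Q̄ = 2631.0.
ε_s = (ΔQ/ΔP)(P̄/Q̄) = (258/13.88)(68.06/2631.0).

0.48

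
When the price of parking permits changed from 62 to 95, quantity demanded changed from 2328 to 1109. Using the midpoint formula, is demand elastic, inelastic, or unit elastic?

elastic

Arc ε ≈ -1.687.
|ε| = 1.69 > 1.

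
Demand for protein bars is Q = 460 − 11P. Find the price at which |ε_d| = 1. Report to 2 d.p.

20.91

For linear demand Q = a − bP, ε = −bP/(a − bP). |ε| = 1 when bP = a − bP, i.e. P = a/(2b).
P = 460/(2·11) = 460/22 = 20.9091.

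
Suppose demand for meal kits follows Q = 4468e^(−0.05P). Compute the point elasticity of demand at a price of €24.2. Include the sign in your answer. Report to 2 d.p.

-1.21

At P = 24.2, Q = 1332.345.
dQ/dP = −0.05·4468e^(−0.05P) = −0.05Q = -66.617.
ε = (dQ/dP)(P/Q) = (-66.617)(24.2/1332.345).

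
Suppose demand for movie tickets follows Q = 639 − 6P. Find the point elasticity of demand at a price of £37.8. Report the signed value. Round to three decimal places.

-0.550

At P = 37.8, Q = 412.200.
dQ/dP = −6.
ε = (dQ/dP)(P/Q) = (-6)(37.8/412.200).
|ε| < 1, so demand is inelastic at this price.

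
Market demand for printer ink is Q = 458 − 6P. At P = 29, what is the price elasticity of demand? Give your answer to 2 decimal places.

-0.61

At P = 29, Q = 284.
dQ/dP = −6.
ε = (dQ/dP)(P/Q) = (-6)(29/284).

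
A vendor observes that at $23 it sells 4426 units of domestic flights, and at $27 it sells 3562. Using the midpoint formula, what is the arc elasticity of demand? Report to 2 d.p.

-1.35

ΔQ = 3562 − 4426 = -864; ΔP = 27 − 23 = 4.
Midpoints: P̄ = 25.00, Q̄ = 3994.0.
ε = (ΔQ/ΔP)(P̄/Q̄) = (-864/4)(25.00/3994.0).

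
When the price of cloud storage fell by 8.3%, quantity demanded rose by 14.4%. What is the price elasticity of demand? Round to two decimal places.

-1.73

ε = %ΔQ / %ΔP = (14.4)/(-8.3) = -1.735.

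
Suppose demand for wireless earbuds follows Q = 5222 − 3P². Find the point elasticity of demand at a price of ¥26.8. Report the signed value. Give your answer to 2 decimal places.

At P = 26.8, Q = 3067.280.
dQ/dP = −6P = -160.800.
ε = (dQ/dP)(P/Q) = (-160.800)(26.8/3067.280).

-1.40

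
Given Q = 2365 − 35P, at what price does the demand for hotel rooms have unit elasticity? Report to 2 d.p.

33.79

For linear demand Q = a − bP, ε = −bP/(a − bP). |ε| = 1 when bP = a − bP, i.e. P = a/(2b).
P = 2365/(2·35) = 2365/70 = 33.7857.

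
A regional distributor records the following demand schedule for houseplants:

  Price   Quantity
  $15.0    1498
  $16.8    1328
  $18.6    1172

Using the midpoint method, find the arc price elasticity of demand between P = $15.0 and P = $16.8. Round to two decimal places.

At P = 15.0, Q = 1498; at P = 16.8, Q = 1328.
ΔQ = -170, ΔP = 1.8. Midpoints: P̄ = 15.90, Q̄ = 1413.0.
ε = (ΔQ/ΔP)(P̄/Q̄) = (-170/1.8)(15.90/1413.0).

-1.06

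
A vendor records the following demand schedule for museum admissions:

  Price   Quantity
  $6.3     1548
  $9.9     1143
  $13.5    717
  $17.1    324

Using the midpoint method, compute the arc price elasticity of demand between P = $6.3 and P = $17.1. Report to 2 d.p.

-1.42

At P = 6.3, Q = 1548; at P = 17.1, Q = 324.
ΔQ = -1224, ΔP = 10.8. Midpoints: P̄ = 11.70, Q̄ = 936.0.
ε = (ΔQ/ΔP)(P̄/Q̄) = (-1224/10.8)(11.70/936.0).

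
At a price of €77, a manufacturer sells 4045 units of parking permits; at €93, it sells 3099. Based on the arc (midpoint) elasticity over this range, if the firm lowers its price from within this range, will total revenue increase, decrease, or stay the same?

increase

Arc ε = (-946/16)(85.00/3572.0) ≈ -1.407.
|ε| = 1.41 > 1, so demand is elastic. A price cut therefore raises total revenue.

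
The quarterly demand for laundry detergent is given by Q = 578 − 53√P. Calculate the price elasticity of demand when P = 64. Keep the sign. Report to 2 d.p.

-1.38

At P = 64, Q = 154.
dQ/dP = −53/(2√P) = -3.312.
ε = (dQ/dP)(P/Q) = (-3.312)(64/154).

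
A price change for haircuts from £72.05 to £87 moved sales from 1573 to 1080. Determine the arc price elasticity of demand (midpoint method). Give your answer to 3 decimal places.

-1.977

ΔQ = 1080 − 1573 = -493; ΔP = 87 − 72.05 = 14.95.
Midpoints: P̄ = 79.53, Q̄ = 1326.5.
ε = (ΔQ/ΔP)(P̄/Q̄) = (-493/14.95)(79.53/1326.5).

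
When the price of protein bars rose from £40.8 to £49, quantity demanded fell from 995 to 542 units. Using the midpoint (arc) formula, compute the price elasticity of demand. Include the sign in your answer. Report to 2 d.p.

ΔQ = 542 − 995 = -453; ΔP = 49 − 40.8 = 8.2.
Midpoints: P̄ = 44.90, Q̄ = 768.5.
ε = (ΔQ/ΔP)(P̄/Q̄) = (-453/8.2)(44.90/768.5).

-3.23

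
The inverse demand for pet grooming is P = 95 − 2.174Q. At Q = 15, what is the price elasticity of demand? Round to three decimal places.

At Q = 15, P = 95 − 2.174(15) = 62.39.
dP/dQ = −2.174, so dQ/dP = 1/(−2.174) = -0.460.
ε = (dQ/dP)(P/Q) = (-0.460)(62.39/15).

-1.913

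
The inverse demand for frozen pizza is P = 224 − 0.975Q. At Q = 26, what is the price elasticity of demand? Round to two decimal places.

At Q = 26, P = 224 − 0.975(26) = 198.65.
dP/dQ = −0.975, so dQ/dP = 1/(−0.975) = -1.026.
ε = (dQ/dP)(P/Q) = (-1.026)(198.65/26).

-7.84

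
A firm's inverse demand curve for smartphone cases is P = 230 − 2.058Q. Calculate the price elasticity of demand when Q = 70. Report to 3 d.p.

At Q = 70, P = 230 − 2.058(70) = 85.94.
dP/dQ = −2.058, so dQ/dP = 1/(−2.058) = -0.486.
ε = (dQ/dP)(P/Q) = (-0.486)(85.94/70).

-0.597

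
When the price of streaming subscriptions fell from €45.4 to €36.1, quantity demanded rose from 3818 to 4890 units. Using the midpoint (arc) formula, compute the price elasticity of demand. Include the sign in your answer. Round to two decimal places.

-1.08

ΔQ = 4890 − 3818 = 1072; ΔP = 36.1 − 45.4 = -9.3.
Midpoints: P̄ = 40.75, Q̄ = 4354.0.
ε = (ΔQ/ΔP)(P̄/Q̄) = (1072/-9.3)(40.75/4354.0).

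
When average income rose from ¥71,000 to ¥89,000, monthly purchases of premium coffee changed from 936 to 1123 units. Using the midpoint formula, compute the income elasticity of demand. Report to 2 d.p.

ΔQ = 187, ΔI = 18000. Midpoints: Ī = 80,000, Q̄ = 1029.5.
ε_I = (ΔQ/ΔI)(Ī/Q̄) = (187/18000)(80000/1029.5).

0.81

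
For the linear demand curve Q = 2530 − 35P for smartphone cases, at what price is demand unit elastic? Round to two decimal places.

36.14

For linear demand Q = a − bP, ε = −bP/(a − bP). |ε| = 1 when bP = a − bP, i.e. P = a/(2b).
P = 2530/(2·35) = 2530/70 = 36.1429.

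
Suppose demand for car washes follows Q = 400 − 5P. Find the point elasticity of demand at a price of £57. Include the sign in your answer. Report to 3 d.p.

At P = 57, Q = 115.
dQ/dP = −5.
ε = (dQ/dP)(P/Q) = (-5)(57/115).
|ε| > 1, so demand is elastic at this price.

-2.478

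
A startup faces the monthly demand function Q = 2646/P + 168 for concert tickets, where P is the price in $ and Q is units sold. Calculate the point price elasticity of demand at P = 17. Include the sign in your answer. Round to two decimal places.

-0.48

At P = 17, Q = 323.647.
dQ/dP = −2646/P² = -9.156.
ε = (dQ/dP)(P/Q) = (-9.156)(17/323.647).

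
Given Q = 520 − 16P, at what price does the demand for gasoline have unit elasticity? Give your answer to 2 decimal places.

16.25

For linear demand Q = a − bP, ε = −bP/(a − bP). |ε| = 1 when bP = a − bP, i.e. P = a/(2b).
P = 520/(2·16) = 520/32 = 16.2500.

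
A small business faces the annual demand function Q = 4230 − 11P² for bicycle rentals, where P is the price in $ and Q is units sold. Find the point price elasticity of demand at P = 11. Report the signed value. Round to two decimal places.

At P = 11, Q = 2899.
dQ/dP = −22P = -242.
ε = (dQ/dP)(P/Q) = (-242)(11/2899).

-0.92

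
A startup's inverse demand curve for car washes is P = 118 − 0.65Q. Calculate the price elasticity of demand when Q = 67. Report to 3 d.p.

-1.710

At Q = 67, P = 118 − 0.65(67) = 74.45.
dP/dQ = −0.65, so dQ/dP = 1/(−0.65) = -1.538.
ε = (dQ/dP)(P/Q) = (-1.538)(74.45/67).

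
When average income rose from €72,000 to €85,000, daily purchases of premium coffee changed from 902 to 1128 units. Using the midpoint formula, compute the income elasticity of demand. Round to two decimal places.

ΔQ = 226, ΔI = 13000. Midpoints: Ī = 78,500, Q̄ = 1015.0.
ε_I = (ΔQ/ΔI)(Ī/Q̄) = (226/13000)(78500/1015.0).

1.34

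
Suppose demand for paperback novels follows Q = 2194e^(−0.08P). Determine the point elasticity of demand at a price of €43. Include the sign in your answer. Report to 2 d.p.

-3.44

At P = 43, Q = 70.350.
dQ/dP = −0.08·2194e^(−0.08P) = −0.08Q = -5.628.
ε = (dQ/dP)(P/Q) = (-5.628)(43/70.350).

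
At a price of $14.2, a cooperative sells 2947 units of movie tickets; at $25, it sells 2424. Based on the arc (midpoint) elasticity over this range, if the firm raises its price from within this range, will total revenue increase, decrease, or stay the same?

Arc ε = (-523/10.8)(19.60/2685.5) ≈ -0.353.
|ε| = 0.35 < 1, so demand is inelastic. A price rise therefore raises total revenue.

increase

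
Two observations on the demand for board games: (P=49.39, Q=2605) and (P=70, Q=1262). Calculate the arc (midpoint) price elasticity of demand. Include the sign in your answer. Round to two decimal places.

-2.01

ΔQ = 1262 − 2605 = -1343; ΔP = 70 − 49.39 = 20.61.
Midpoints: P̄ = 59.70, Q̄ = 1933.5.
ε = (ΔQ/ΔP)(P̄/Q̄) = (-1343/20.61)(59.70/1933.5).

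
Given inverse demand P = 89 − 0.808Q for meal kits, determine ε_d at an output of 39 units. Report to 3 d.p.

At Q = 39, P = 89 − 0.808(39) = 57.49.
dP/dQ = −0.808, so dQ/dP = 1/(−0.808) = -1.238.
ε = (dQ/dP)(P/Q) = (-1.238)(57.49/39).

-1.824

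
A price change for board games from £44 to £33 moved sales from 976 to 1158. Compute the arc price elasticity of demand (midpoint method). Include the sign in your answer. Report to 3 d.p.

ΔQ = 1158 − 976 = 182; ΔP = 33 − 44 = -11.
Midpoints: P̄ = 38.50, Q̄ = 1067.0.
ε = (ΔQ/ΔP)(P̄/Q̄) = (182/-11)(38.50/1067.0).

-0.597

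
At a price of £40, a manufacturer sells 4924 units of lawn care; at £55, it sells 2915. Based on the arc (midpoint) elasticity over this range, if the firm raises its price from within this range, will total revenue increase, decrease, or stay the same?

decrease

Arc ε = (-2009/15)(47.50/3919.5) ≈ -1.623.
|ε| = 1.62 > 1, so demand is elastic. A price rise therefore reduces total revenue.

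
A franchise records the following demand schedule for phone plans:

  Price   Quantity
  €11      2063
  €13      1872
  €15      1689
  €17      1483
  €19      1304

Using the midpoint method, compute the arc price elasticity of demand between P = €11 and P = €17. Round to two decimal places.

-0.76

At P = 11, Q = 2063; at P = 17, Q = 1483.
ΔQ = -580, ΔP = 6. Midpoints: P̄ = 14.00, Q̄ = 1773.0.
ε = (ΔQ/ΔP)(P̄/Q̄) = (-580/6)(14.00/1773.0).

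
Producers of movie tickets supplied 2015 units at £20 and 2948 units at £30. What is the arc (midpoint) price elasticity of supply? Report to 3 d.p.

0.940

ΔQ = 2948 − 2015 = 933; ΔP = 30 − 20 = 10.
Midpoints: P̄ = 25.00, Q̄ = 2481.5.
ε_s = (ΔQ/ΔP)(P̄/Q̄) = (933/10)(25.00/2481.5).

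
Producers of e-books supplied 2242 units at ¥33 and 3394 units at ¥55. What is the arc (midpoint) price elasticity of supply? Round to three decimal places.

0.818

ΔQ = 3394 − 2242 = 1152; ΔP = 55 − 33 = 22.
Midpoints: P̄ = 44.00, Q̄ = 2818.0.
ε_s = (ΔQ/ΔP)(P̄/Q̄) = (1152/22)(44.00/2818.0).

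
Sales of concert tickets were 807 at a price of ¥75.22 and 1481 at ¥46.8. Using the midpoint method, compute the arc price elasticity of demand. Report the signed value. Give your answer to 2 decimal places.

-1.26

ΔQ = 1481 − 807 = 674; ΔP = 46.8 − 75.22 = -28.42.
Midpoints: P̄ = 61.01, Q̄ = 1144.0.
ε = (ΔQ/ΔP)(P̄/Q̄) = (674/-28.42)(61.01/1144.0).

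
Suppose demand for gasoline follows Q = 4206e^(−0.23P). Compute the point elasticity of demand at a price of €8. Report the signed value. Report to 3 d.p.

-1.840

At P = 8, Q = 667.986.
dQ/dP = −0.23·4206e^(−0.23P) = −0.23Q = -153.637.
ε = (dQ/dP)(P/Q) = (-153.637)(8/667.986).
|ε| > 1, so demand is elastic at this price.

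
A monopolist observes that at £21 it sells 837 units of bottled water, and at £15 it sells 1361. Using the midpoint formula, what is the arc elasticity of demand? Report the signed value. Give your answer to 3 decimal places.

-1.430

ΔQ = 1361 − 837 = 524; ΔP = 15 − 21 = -6.
Midpoints: P̄ = 18.00, Q̄ = 1099.0.
ε = (ΔQ/ΔP)(P̄/Q̄) = (524/-6)(18.00/1099.0).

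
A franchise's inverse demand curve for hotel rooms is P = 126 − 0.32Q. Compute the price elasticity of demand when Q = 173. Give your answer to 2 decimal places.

At Q = 173, P = 126 − 0.32(173) = 70.64.
dP/dQ = −0.32, so dQ/dP = 1/(−0.32) = -3.125.
ε = (dQ/dP)(P/Q) = (-3.125)(70.64/173).

-1.28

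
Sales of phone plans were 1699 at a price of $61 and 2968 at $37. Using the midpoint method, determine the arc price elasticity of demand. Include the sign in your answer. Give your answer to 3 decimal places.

-1.110

ΔQ = 2968 − 1699 = 1269; ΔP = 37 − 61 = -24.
Midpoints: P̄ = 49.00, Q̄ = 2333.5.
ε = (ΔQ/ΔP)(P̄/Q̄) = (1269/-24)(49.00/2333.5).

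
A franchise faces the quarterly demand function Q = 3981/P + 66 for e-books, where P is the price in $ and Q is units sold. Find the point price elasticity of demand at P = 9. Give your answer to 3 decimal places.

-0.870

At P = 9, Q = 508.333.
dQ/dP = −3981/P² = -49.148.
ε = (dQ/dP)(P/Q) = (-49.148)(9/508.333).
|ε| < 1, so demand is inelastic at this price.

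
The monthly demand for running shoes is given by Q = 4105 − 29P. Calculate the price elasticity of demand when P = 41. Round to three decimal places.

At P = 41, Q = 2916.
dQ/dP = −29.
ε = (dQ/dP)(P/Q) = (-29)(41/2916).

-0.408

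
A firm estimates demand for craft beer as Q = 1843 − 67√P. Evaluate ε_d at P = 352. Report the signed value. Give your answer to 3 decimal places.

-1.073

At P = 352, Q = 585.969.
dQ/dP = −67/(2√P) = -1.786.
ε = (dQ/dP)(P/Q) = (-1.786)(352/585.969).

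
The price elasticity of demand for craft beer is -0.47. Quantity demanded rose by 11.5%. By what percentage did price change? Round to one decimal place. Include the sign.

-24.5%

%ΔP ≈ %ΔQ / ε = (11.5%)/(-0.47) = -24.47%.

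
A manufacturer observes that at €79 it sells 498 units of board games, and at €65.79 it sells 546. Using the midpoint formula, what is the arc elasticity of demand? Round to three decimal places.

-0.504

ΔQ = 546 − 498 = 48; ΔP = 65.79 − 79 = -13.21.
Midpoints: P̄ = 72.40, Q̄ = 522.0.
ε = (ΔQ/ΔP)(P̄/Q̄) = (48/-13.21)(72.40/522.0).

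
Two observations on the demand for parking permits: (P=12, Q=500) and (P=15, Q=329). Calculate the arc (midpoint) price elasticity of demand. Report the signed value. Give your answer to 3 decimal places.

ΔQ = 329 − 500 = -171; ΔP = 15 − 12 = 3.
Midpoints: P̄ = 13.50, Q̄ = 414.5.
ε = (ΔQ/ΔP)(P̄/Q̄) = (-171/3)(13.50/414.5).

-1.856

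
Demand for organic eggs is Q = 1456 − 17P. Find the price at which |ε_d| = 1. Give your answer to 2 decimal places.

For linear demand Q = a − bP, ε = −bP/(a − bP). |ε| = 1 when bP = a − bP, i.e. P = a/(2b).
P = 1456/(2·17) = 1456/34 = 42.8235.

42.82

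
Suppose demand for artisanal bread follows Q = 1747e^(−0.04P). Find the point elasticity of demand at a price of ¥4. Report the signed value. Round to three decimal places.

At P = 4, Q = 1488.695.
dQ/dP = −0.04·1747e^(−0.04P) = −0.04Q = -59.548.
ε = (dQ/dP)(P/Q) = (-59.548)(4/1488.695).
|ε| < 1, so demand is inelastic at this price.

-0.160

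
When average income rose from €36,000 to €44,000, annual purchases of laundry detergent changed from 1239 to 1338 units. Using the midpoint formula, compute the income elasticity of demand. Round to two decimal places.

ΔQ = 99, ΔI = 8000. Midpoints: Ī = 40,000, Q̄ = 1288.5.
ε_I = (ΔQ/ΔI)(Ī/Q̄) = (99/8000)(40000/1288.5).

0.38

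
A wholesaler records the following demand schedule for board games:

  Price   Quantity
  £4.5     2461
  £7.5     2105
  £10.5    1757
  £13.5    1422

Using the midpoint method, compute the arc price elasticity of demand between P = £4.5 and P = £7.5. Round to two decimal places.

At P = 4.5, Q = 2461; at P = 7.5, Q = 2105.
ΔQ = -356, ΔP = 3.0. Midpoints: P̄ = 6.00, Q̄ = 2283.0.
ε = (ΔQ/ΔP)(P̄/Q̄) = (-356/3.0)(6.00/2283.0).

-0.31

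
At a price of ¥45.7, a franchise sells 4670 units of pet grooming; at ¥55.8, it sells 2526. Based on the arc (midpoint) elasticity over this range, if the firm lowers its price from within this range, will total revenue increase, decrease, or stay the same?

Arc ε = (-2144/10.1)(50.75/3598.0) ≈ -2.994.
|ε| = 2.99 > 1, so demand is elastic. A price cut therefore raises total revenue.

increase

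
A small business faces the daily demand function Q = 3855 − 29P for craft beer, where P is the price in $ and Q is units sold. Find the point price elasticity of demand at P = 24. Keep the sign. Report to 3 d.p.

At P = 24, Q = 3159.
dQ/dP = −29.
ε = (dQ/dP)(P/Q) = (-29)(24/3159).

-0.220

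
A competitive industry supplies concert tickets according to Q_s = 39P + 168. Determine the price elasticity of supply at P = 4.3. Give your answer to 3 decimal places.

At P = 4.3, Q_s = 335.70.
dQ_s/dP = 39.
ε_s = (dQ_s/dP)(P/Q_s) = (39)(4.3/335.70).

0.500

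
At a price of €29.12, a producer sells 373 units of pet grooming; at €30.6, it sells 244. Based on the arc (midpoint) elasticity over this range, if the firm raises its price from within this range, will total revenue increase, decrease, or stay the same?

decrease

Arc ε = (-129/1.48)(29.86/308.5) ≈ -8.437.
|ε| = 8.44 > 1, so demand is elastic. A price rise therefore reduces total revenue.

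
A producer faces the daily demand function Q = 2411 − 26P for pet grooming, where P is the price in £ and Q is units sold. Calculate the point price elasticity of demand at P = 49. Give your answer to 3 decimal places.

At P = 49, Q = 1137.
dQ/dP = −26.
ε = (dQ/dP)(P/Q) = (-26)(49/1137).
|ε| > 1, so demand is elastic at this price.

-1.120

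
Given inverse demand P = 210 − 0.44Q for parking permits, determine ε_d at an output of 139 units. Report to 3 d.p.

At Q = 139, P = 210 − 0.44(139) = 148.84.
dP/dQ = −0.44, so dQ/dP = 1/(−0.44) = -2.273.
ε = (dQ/dP)(P/Q) = (-2.273)(148.84/139).

-2.434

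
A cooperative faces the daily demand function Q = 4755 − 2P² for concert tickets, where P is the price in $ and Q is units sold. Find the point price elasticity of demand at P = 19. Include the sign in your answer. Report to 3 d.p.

At P = 19, Q = 4033.
dQ/dP = −4P = -76.
ε = (dQ/dP)(P/Q) = (-76)(19/4033).

-0.358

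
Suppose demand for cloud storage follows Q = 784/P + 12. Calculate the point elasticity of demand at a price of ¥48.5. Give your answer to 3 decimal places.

-0.574

At P = 48.5, Q = 28.165.
dQ/dP = −784/P² = -0.333.
ε = (dQ/dP)(P/Q) = (-0.333)(48.5/28.165).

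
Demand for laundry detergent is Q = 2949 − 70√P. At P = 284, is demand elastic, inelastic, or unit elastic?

Q = 1769.339, dQ/dP = -2.077.
ε = (dQ/dP)(P/Q) ≈ -0.333.
|ε| = 0.33 < 1.

inelastic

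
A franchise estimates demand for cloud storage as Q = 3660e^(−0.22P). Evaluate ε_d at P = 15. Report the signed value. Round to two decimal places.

-3.30

At P = 15, Q = 134.992.
dQ/dP = −0.22·3660e^(−0.22P) = −0.22Q = -29.698.
ε = (dQ/dP)(P/Q) = (-29.698)(15/134.992).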